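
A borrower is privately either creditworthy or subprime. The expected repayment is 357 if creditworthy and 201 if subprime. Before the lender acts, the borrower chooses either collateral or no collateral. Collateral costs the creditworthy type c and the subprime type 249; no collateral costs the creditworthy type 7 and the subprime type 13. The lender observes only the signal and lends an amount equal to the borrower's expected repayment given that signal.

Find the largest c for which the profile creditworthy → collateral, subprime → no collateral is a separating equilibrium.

Under separation: collateral → creditworthy (pays 357); no collateral → subprime (pays 201).
Subprime: 201 − 13 = 188 ≥ 357 − 249 = 108. Holds regardless of c. ✓
Creditworthy: 357 − c ≥ 201 − 7, so c ≤ 357 − 194 = 163.

163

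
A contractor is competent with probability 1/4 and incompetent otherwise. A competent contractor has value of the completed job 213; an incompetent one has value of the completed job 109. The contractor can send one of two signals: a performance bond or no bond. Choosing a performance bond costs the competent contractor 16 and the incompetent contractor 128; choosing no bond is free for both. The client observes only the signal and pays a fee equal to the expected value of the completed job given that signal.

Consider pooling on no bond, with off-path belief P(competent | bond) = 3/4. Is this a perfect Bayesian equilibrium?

On the equilibrium path (no bond) the client holds the prior 1/4 and pays 1/4·213 + 3/4·109 = 135. Off-path (bond) belief 3/4 gives 3/4·213 + 1/4·109 = 187.
Competent: no bond gives 135 − 0 = 135; bond gives 187 − 16 = 171. Deviates. ✗
Incompetent: no bond gives 135 − 0 = 135; bond gives 187 − 128 = 59. Stays. ✓

No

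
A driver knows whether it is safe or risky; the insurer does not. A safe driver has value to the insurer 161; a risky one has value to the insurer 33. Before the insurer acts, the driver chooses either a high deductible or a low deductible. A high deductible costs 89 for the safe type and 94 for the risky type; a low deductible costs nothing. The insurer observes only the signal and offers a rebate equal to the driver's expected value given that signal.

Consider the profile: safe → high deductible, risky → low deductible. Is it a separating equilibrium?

No

Under separation the insurer infers type exactly: high deductible → safe (pays 161), low deductible → risky (pays 33).
Safe: high deductible gives 161 − 89 = 72; low deductible gives 33 − 0 = 33. No deviation. ✓
Risky: low deductible gives 33 − 0 = 33; high deductible gives 161 − 94 = 67. Would deviate. ✗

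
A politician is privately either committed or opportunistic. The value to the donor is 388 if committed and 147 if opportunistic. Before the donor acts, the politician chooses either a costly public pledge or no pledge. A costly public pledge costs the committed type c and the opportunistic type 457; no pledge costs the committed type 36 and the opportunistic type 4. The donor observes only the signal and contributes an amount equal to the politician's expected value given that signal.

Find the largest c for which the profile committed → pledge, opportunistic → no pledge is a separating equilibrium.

Under separation: pledge → committed (pays 388); no pledge → opportunistic (pays 147).
Opportunistic: 147 − 4 = 143 ≥ 388 − 457 = -69. Holds regardless of c. ✓
Committed: 388 − c ≥ 147 − 36, so c ≤ 388 − 111 = 277.

277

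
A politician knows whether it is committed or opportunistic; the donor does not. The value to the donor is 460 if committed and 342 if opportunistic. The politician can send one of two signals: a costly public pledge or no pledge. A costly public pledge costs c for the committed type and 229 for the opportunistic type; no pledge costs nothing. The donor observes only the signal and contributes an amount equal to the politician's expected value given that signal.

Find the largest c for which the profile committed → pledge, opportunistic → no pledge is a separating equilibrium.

118

Under separation: pledge → committed (pays 460); no pledge → opportunistic (pays 342).
Opportunistic: 342 − 0 = 342 ≥ 460 − 229 = 231. Holds regardless of c. ✓
Committed: 460 − c ≥ 342 − 0, so c ≤ 460 − 342 = 118.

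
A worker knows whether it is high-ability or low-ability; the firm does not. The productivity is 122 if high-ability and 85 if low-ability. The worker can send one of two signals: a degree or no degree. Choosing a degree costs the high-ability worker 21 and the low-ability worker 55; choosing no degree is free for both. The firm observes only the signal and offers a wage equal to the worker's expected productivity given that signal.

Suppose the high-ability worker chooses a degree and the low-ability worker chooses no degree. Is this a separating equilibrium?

Under separation the firm infers type exactly: degree → high-ability (pays 122), no degree → low-ability (pays 85).
High-ability: degree gives 122 − 21 = 101; no degree gives 85 − 0 = 85. No deviation. ✓
Low-ability: no degree gives 85 − 0 = 85; degree gives 122 − 55 = 67. No deviation. ✓
Neither type gains from mimicking the other.

Yes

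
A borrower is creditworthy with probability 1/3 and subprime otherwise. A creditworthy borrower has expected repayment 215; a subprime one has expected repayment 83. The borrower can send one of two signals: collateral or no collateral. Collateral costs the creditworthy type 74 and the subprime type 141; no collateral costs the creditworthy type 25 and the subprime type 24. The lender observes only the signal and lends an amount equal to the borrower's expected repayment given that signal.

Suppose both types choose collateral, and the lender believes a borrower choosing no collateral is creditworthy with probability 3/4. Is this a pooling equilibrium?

No

At the pooled signal (collateral) the lender holds the prior 1/3 and pays 1/3·215 + 2/3·83 = 127. Off-path (no collateral) belief 3/4 gives 3/4·215 + 1/4·83 = 182.
Creditworthy: collateral gives 127 − 74 = 53; no collateral gives 182 − 25 = 157. Deviates. ✗
Subprime: collateral gives 127 − 141 = -14; no collateral gives 182 − 24 = 158. Deviates. ✗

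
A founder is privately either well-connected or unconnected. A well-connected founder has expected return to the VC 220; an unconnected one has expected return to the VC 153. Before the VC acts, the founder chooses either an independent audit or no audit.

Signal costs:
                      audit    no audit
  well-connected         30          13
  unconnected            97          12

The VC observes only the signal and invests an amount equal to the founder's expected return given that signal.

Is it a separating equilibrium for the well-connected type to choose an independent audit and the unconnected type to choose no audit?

If types separate, audit earns payment 220 and no audit earns 153.
Well-connected: audit gives 220 − 30 = 190; no audit gives 153 − 13 = 140. No deviation. ✓
Unconnected: no audit gives 153 − 12 = 141; audit gives 220 − 97 = 123. No deviation. ✓
Both incentive constraints hold.

Yes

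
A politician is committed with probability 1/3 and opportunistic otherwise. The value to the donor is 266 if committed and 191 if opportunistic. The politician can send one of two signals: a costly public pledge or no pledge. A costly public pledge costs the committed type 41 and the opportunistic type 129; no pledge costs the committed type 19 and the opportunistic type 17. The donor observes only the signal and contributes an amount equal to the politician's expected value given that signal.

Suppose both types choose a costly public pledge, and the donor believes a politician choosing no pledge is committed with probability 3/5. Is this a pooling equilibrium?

At the pooled signal (pledge) the donor holds the prior 1/3 and pays 1/3·266 + 2/3·191 = 216. Off-path (no pledge) belief 3/5 gives 3/5·266 + 2/5·191 = 236.
Committed: pledge gives 216 − 41 = 175; no pledge gives 236 − 19 = 217. Deviates. ✗
Opportunistic: pledge gives 216 − 129 = 87; no pledge gives 236 − 17 = 219. Deviates. ✗

No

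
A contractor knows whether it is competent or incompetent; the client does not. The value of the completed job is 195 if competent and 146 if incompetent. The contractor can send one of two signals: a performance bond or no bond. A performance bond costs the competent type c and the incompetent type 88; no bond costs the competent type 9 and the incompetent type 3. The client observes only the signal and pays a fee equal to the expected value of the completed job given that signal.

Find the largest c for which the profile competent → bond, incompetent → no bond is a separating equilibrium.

58

Under separation: bond → competent (pays 195); no bond → incompetent (pays 146).
Incompetent: 146 − 3 = 143 ≥ 195 − 88 = 107. Holds regardless of c. ✓
Competent: 195 − c ≥ 146 − 9, so c ≤ 195 − 137 = 58.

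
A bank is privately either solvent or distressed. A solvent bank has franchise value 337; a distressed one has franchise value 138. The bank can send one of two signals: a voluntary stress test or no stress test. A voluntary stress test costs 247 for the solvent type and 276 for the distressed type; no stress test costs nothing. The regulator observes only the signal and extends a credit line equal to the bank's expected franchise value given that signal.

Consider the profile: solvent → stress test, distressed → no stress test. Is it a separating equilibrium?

No

If types separate, stress test earns payment 337 and no stress test earns 138.
Solvent: stress test gives 337 − 247 = 90; no stress test gives 138 − 0 = 138. Would deviate. ✗
Distressed: no stress test gives 138 − 0 = 138; stress test gives 337 − 276 = 61. No deviation. ✓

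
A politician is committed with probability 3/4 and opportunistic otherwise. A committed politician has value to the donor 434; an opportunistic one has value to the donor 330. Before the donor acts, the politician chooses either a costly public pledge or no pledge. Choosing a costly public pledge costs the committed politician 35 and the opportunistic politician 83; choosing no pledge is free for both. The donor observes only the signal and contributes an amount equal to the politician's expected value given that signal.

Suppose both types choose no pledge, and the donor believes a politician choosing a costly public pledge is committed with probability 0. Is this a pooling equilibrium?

At the pooled signal (no pledge) the donor holds the prior 3/4 and pays 3/4·434 + 1/4·330 = 408. Off-path (pledge) belief 0 gives 0·434 + 1·330 = 330.
Committed: no pledge gives 408 − 0 = 408; pledge gives 330 − 35 = 295. Stays. ✓
Opportunistic: no pledge gives 408 − 0 = 408; pledge gives 330 − 83 = 247. Stays. ✓

Yes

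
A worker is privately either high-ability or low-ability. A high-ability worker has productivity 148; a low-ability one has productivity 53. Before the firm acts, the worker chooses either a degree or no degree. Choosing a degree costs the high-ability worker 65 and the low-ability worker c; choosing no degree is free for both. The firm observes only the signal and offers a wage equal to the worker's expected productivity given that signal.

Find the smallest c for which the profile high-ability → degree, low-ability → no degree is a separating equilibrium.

Under separation: degree → high-ability (pays 148); no degree → low-ability (pays 53).
High-ability: 148 − 65 = 83 ≥ 53 − 0 = 53. Holds regardless of c. ✓
Low-ability: 53 − 0 ≥ 148 − c, so c ≥ 148 − 53 = 95.

95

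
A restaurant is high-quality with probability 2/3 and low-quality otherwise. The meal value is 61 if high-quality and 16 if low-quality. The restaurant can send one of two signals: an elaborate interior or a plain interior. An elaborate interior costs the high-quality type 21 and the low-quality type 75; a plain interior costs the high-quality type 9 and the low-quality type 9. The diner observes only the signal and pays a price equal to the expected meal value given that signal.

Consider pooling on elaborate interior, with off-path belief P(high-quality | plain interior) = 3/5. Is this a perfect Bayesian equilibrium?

On the equilibrium path (elaborate interior) the diner holds the prior 2/3 and pays 2/3·61 + 1/3·16 = 46. Off-path (plain interior) belief 3/5 gives 3/5·61 + 2/5·16 = 43.
High-quality: elaborate interior gives 46 − 21 = 25; plain interior gives 43 − 9 = 34. Deviates. ✗
Low-quality: elaborate interior gives 46 − 75 = -29; plain interior gives 43 − 9 = 34. Deviates. ✗

No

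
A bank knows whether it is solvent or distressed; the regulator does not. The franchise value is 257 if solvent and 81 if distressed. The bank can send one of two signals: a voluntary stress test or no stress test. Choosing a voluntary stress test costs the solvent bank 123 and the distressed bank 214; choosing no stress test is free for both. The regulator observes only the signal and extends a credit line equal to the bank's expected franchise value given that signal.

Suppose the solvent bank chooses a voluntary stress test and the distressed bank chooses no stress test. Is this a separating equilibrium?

Yes

Under separation the regulator infers type exactly: stress test → solvent (pays 257), no stress test → distressed (pays 81).
Solvent: stress test gives 257 − 123 = 134; no stress test gives 81 − 0 = 81. No deviation. ✓
Distressed: no stress test gives 81 − 0 = 81; stress test gives 257 − 214 = 43. No deviation. ✓
Neither type gains from mimicking the other.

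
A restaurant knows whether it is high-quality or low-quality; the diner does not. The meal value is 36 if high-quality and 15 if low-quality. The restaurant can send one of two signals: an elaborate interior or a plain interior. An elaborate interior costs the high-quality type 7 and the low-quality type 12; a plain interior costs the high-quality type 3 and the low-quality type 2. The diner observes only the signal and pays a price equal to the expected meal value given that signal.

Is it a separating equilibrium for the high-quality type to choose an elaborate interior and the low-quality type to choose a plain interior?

If types separate, elaborate interior earns payment 36 and plain interior earns 15.
High-quality: elaborate interior gives 36 − 7 = 29; plain interior gives 15 − 3 = 12. No deviation. ✓
Low-quality: plain interior gives 15 − 2 = 13; elaborate interior gives 36 − 12 = 24. Would deviate. ✗

No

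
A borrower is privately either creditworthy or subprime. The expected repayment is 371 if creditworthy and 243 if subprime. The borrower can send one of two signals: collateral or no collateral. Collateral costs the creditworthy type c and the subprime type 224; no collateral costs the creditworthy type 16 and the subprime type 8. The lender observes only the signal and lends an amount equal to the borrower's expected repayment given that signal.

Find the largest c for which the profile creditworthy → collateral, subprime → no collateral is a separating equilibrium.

Under separation: collateral → creditworthy (pays 371); no collateral → subprime (pays 243).
Subprime: 243 − 8 = 235 ≥ 371 − 224 = 147. Holds regardless of c. ✓
Creditworthy: 371 − c ≥ 243 − 16, so c ≤ 371 − 227 = 144.

144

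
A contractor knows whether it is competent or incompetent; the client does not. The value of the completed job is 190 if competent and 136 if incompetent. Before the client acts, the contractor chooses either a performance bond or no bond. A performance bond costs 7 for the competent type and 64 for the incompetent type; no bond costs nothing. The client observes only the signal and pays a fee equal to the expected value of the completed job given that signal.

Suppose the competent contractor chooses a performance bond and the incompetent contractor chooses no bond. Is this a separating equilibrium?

Yes

If types separate, bond earns payment 190 and no bond earns 136.
Competent: bond gives 190 − 7 = 183; no bond gives 136 − 0 = 136. No deviation. ✓
Incompetent: no bond gives 136 − 0 = 136; bond gives 190 − 64 = 126. No deviation. ✓
Both incentive constraints hold.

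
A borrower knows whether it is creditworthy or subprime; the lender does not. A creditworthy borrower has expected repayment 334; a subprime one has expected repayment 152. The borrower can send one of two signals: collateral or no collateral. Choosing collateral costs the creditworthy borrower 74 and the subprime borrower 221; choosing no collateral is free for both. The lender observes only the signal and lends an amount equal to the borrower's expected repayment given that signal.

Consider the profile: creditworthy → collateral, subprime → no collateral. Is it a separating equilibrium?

Yes

Under separation the lender infers type exactly: collateral → creditworthy (pays 334), no collateral → subprime (pays 152).
Creditworthy: collateral gives 334 − 74 = 260; no collateral gives 152 − 0 = 152. No deviation. ✓
Subprime: no collateral gives 152 − 0 = 152; collateral gives 334 − 221 = 113. No deviation. ✓
Neither type gains from mimicking the other.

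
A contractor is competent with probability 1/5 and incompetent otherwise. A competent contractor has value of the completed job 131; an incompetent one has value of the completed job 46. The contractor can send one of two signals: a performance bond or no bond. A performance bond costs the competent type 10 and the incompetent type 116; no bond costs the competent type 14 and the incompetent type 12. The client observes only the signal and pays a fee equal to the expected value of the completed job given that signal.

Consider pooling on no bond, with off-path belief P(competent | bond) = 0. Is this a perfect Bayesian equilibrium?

Yes

At the pooled signal (no bond) the client holds the prior 1/5 and pays 1/5·131 + 4/5·46 = 63. Off-path (bond) belief 0 gives 0·131 + 1·46 = 46.
Competent: no bond gives 63 − 14 = 49; bond gives 46 − 10 = 36. Stays. ✓
Incompetent: no bond gives 63 − 12 = 51; bond gives 46 − 116 = -70. Stays. ✓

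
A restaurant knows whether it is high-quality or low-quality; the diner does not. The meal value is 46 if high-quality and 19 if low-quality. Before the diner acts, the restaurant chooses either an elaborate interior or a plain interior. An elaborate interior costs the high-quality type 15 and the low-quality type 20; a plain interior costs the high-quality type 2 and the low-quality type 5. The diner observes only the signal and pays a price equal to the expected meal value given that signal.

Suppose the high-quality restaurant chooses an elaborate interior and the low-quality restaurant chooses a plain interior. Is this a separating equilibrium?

If types separate, elaborate interior earns payment 46 and plain interior earns 19.
High-quality: elaborate interior gives 46 − 15 = 31; plain interior gives 19 − 2 = 17. No deviation. ✓
Low-quality: plain interior gives 19 − 5 = 14; elaborate interior gives 46 − 20 = 26. Would deviate. ✗

No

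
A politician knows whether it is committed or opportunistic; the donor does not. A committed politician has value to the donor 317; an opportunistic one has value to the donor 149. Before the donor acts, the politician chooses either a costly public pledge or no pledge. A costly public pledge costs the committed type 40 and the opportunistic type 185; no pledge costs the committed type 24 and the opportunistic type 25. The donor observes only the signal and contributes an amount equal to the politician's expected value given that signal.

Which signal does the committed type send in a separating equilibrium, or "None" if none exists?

Try committed → pledge, opportunistic → no pledge:
  Under separation the donor infers type exactly: pledge → committed (pays 317), no pledge → opportunistic (pays 149).
  Committed: pledge gives 317 − 40 = 277; no pledge gives 149 − 24 = 125. No deviation. ✓
  Opportunistic: no pledge gives 149 − 25 = 124; pledge gives 317 − 185 = 132. Would deviate. ✗
Try committed → no pledge, opportunistic → pledge:
  Under separation the donor infers type exactly: no pledge → committed (pays 317), pledge → opportunistic (pays 149).
  Committed: no pledge gives 317 − 24 = 293; pledge gives 149 − 40 = 109. No deviation. ✓
  Opportunistic: pledge gives 149 − 185 = -36; no pledge gives 317 − 25 = 292. Would deviate. ✗
Neither assignment is incentive-compatible.

None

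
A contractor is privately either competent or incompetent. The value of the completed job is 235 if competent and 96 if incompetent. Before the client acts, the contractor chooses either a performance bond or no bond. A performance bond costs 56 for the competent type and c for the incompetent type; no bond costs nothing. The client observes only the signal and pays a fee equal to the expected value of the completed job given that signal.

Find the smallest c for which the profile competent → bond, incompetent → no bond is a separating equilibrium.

Under separation: bond → competent (pays 235); no bond → incompetent (pays 96).
Competent: 235 − 56 = 179 ≥ 96 − 0 = 96. Holds regardless of c. ✓
Incompetent: 96 − 0 ≥ 235 − c, so c ≥ 235 − 96 = 139.

139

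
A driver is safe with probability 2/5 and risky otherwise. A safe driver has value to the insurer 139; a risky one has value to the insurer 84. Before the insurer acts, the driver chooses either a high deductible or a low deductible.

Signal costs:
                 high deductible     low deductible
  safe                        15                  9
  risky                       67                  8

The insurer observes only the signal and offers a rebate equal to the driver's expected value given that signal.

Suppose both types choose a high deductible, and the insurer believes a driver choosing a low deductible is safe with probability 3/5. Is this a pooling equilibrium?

At the pooled signal (high deductible) the insurer holds the prior 2/5 and pays 2/5·139 + 3/5·84 = 106. Off-path (low deductible) belief 3/5 gives 3/5·139 + 2/5·84 = 117.
Safe: high deductible gives 106 − 15 = 91; low deductible gives 117 − 9 = 108. Deviates. ✗
Risky: high deductible gives 106 − 67 = 39; low deductible gives 117 − 8 = 109. Deviates. ✗

No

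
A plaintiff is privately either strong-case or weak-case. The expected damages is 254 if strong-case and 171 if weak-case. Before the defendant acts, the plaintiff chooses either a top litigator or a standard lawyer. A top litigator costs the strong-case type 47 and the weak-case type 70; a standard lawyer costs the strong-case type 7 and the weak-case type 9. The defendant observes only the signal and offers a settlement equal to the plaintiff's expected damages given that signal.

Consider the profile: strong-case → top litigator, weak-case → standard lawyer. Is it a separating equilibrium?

No

Under separation the defendant infers type exactly: top litigator → strong-case (pays 254), standard lawyer → weak-case (pays 171).
Strong-case: top litigator gives 254 − 47 = 207; standard lawyer gives 171 − 7 = 164. No deviation. ✓
Weak-case: standard lawyer gives 171 − 9 = 162; top litigator gives 254 − 70 = 184. Would deviate. ✗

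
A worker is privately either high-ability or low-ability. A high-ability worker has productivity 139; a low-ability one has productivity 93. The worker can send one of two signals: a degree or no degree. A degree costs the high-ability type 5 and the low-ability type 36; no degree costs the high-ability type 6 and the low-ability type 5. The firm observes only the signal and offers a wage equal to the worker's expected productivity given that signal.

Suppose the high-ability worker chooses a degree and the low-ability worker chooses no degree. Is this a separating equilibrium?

If types separate, degree earns payment 139 and no degree earns 93.
High-ability: degree gives 139 − 5 = 134; no degree gives 93 − 6 = 87. No deviation. ✓
Low-ability: no degree gives 93 − 5 = 88; degree gives 139 − 36 = 103. Would deviate. ✗

No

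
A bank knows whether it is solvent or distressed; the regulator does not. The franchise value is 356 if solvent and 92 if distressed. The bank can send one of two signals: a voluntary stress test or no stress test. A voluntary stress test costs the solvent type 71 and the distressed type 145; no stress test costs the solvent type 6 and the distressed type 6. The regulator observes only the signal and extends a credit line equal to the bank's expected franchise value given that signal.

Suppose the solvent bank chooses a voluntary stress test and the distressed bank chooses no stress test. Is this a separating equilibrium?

Under separation the regulator infers type exactly: stress test → solvent (pays 356), no stress test → distressed (pays 92).
Solvent: stress test gives 356 − 71 = 285; no stress test gives 92 − 6 = 86. No deviation. ✓
Distressed: no stress test gives 92 − 6 = 86; stress test gives 356 − 145 = 211. Would deviate. ✗

No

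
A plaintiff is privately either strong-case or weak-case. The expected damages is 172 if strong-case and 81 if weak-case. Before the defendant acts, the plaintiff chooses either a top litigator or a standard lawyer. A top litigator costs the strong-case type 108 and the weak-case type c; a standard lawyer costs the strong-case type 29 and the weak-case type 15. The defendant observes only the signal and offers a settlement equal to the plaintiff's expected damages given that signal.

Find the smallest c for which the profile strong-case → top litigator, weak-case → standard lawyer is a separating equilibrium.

Under separation: top litigator → strong-case (pays 172); standard lawyer → weak-case (pays 81).
Strong-case: 172 − 108 = 64 ≥ 81 − 29 = 52. Holds regardless of c. ✓
Weak-case: 81 − 15 ≥ 172 − c, so c ≥ 172 − 66 = 106.

106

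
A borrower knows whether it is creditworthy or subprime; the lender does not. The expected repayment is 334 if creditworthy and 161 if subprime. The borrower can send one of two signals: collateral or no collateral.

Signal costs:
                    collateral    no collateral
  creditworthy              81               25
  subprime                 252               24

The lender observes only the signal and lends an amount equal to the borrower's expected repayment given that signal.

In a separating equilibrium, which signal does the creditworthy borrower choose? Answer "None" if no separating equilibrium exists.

collateral

Try creditworthy → collateral, subprime → no collateral:
  If types separate, collateral earns payment 334 and no collateral earns 161.
  Creditworthy: collateral gives 334 − 81 = 253; no collateral gives 161 − 25 = 136. No deviation. ✓
  Subprime: no collateral gives 161 − 24 = 137; collateral gives 334 − 252 = 82. No deviation. ✓
Both hold — the creditworthy type sends collateral.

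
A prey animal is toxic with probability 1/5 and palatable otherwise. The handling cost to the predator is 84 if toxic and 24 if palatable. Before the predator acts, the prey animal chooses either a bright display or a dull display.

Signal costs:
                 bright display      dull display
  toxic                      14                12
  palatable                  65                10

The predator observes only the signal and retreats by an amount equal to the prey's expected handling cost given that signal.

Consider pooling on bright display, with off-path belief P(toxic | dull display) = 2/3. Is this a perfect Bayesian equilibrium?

At the pooled signal (bright display) the predator holds the prior 1/5 and pays 1/5·84 + 4/5·24 = 36. Off-path (dull display) belief 2/3 gives 2/3·84 + 1/3·24 = 64.
Toxic: bright display gives 36 − 14 = 22; dull display gives 64 − 12 = 52. Deviates. ✗
Palatable: bright display gives 36 − 65 = -29; dull display gives 64 − 10 = 54. Deviates. ✗

No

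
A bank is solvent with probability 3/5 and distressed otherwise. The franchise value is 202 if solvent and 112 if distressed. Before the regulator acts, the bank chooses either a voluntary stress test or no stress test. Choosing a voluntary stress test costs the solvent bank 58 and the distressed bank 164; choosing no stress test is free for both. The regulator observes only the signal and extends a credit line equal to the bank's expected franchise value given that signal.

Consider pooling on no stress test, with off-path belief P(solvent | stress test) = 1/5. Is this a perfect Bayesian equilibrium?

On the equilibrium path (no stress test) the regulator holds the prior 3/5 and pays 3/5·202 + 2/5·112 = 166. Off-path (stress test) belief 1/5 gives 1/5·202 + 4/5·112 = 130.
Solvent: no stress test gives 166 − 0 = 166; stress test gives 130 − 58 = 72. Stays. ✓
Distressed: no stress test gives 166 − 0 = 166; stress test gives 130 − 164 = -34. Stays. ✓
Beliefs are Bayes-consistent on-path and both types best-respond.

Yes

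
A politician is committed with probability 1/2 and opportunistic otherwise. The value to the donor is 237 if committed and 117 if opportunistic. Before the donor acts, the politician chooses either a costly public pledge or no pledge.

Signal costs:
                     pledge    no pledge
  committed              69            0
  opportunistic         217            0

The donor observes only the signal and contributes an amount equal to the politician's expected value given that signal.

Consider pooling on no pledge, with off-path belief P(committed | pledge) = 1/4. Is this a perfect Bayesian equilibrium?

Yes

At the pooled signal (no pledge) the donor holds the prior 1/2 and pays 1/2·237 + 1/2·117 = 177. Off-path (pledge) belief 1/4 gives 1/4·237 + 3/4·117 = 147.
Committed: no pledge gives 177 − 0 = 177; pledge gives 147 − 69 = 78. Stays. ✓
Opportunistic: no pledge gives 177 − 0 = 177; pledge gives 147 − 217 = -70. Stays. ✓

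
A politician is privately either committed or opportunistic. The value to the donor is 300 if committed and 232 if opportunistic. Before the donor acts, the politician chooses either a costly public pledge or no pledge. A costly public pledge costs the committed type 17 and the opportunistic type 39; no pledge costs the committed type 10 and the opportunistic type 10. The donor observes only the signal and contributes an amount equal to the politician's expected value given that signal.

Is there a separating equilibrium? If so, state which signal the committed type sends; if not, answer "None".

Try committed → pledge, opportunistic → no pledge:
  If types separate, pledge earns payment 300 and no pledge earns 232.
  Committed: pledge gives 300 − 17 = 283; no pledge gives 232 − 10 = 222. No deviation. ✓
  Opportunistic: no pledge gives 232 − 10 = 222; pledge gives 300 − 39 = 261. Would deviate. ✗
Try committed → no pledge, opportunistic → pledge:
  If types separate, no pledge earns payment 300 and pledge earns 232.
  Committed: no pledge gives 300 − 10 = 290; pledge gives 232 − 17 = 215. No deviation. ✓
  Opportunistic: pledge gives 232 − 39 = 193; no pledge gives 300 − 10 = 290. Would deviate. ✗
Neither assignment is incentive-compatible.

None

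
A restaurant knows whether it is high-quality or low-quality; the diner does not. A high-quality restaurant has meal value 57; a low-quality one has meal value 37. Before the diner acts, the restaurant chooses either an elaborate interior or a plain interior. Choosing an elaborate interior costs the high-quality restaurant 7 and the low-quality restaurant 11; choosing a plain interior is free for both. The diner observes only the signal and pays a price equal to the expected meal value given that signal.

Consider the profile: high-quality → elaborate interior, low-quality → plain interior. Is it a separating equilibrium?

No

Under separation the diner infers type exactly: elaborate interior → high-quality (pays 57), plain interior → low-quality (pays 37).
High-quality: elaborate interior gives 57 − 7 = 50; plain interior gives 37 − 0 = 37. No deviation. ✓
Low-quality: plain interior gives 37 − 0 = 37; elaborate interior gives 57 − 11 = 46. Would deviate. ✗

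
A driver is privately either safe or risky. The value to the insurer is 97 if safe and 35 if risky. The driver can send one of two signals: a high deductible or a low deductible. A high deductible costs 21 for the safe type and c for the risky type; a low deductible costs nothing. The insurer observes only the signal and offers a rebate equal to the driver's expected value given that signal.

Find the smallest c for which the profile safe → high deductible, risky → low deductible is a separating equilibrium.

Under separation: high deductible → safe (pays 97); low deductible → risky (pays 35).
Safe: 97 − 21 = 76 ≥ 35 − 0 = 35. Holds regardless of c. ✓
Risky: 35 − 0 ≥ 97 − c, so c ≥ 97 − 35 = 62.

62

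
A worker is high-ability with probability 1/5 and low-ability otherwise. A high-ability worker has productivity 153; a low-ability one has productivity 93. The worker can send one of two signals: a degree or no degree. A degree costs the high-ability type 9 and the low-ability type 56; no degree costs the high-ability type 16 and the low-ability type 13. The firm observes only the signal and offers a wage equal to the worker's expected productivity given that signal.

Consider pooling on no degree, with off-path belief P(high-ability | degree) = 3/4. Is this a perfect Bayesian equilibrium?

No

At the pooled signal (no degree) the firm holds the prior 1/5 and pays 1/5·153 + 4/5·93 = 105. Off-path (degree) belief 3/4 gives 3/4·153 + 1/4·93 = 138.
High-ability: no degree gives 105 − 16 = 89; degree gives 138 − 9 = 129. Deviates. ✗
Low-ability: no degree gives 105 − 13 = 92; degree gives 138 − 56 = 82. Stays. ✓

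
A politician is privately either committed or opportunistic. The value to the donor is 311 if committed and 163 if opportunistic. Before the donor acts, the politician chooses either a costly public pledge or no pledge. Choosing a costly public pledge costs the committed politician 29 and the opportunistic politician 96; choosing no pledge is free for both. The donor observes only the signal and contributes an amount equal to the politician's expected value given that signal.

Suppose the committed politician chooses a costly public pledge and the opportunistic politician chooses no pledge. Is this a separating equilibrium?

Under separation the donor infers type exactly: pledge → committed (pays 311), no pledge → opportunistic (pays 163).
Committed: pledge gives 311 − 29 = 282; no pledge gives 163 − 0 = 163. No deviation. ✓
Opportunistic: no pledge gives 163 − 0 = 163; pledge gives 311 − 96 = 215. Would deviate. ✗

No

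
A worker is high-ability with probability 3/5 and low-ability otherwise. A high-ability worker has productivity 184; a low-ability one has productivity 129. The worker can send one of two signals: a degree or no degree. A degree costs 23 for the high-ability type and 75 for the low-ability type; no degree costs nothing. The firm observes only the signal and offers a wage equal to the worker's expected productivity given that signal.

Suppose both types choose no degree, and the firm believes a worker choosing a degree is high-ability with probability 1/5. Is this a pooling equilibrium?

Yes

On the equilibrium path (no degree) the firm holds the prior 3/5 and pays 3/5·184 + 2/5·129 = 162. Off-path (degree) belief 1/5 gives 1/5·184 + 4/5·129 = 140.
High-ability: no degree gives 162 − 0 = 162; degree gives 140 − 23 = 117. Stays. ✓
Low-ability: no degree gives 162 − 0 = 162; degree gives 140 − 75 = 65. Stays. ✓
Beliefs are Bayes-consistent on-path and both types best-respond.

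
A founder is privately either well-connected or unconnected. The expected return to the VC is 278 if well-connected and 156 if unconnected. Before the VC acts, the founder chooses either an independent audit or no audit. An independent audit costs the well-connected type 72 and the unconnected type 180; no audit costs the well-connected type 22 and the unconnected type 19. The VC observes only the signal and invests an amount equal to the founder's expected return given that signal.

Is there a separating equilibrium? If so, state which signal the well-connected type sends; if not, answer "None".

Try well-connected → audit, unconnected → no audit:
  If types separate, audit earns payment 278 and no audit earns 156.
  Well-connected: audit gives 278 − 72 = 206; no audit gives 156 − 22 = 134. No deviation. ✓
  Unconnected: no audit gives 156 − 19 = 137; audit gives 278 − 180 = 98. No deviation. ✓
Both hold — the well-connected type sends audit.

audit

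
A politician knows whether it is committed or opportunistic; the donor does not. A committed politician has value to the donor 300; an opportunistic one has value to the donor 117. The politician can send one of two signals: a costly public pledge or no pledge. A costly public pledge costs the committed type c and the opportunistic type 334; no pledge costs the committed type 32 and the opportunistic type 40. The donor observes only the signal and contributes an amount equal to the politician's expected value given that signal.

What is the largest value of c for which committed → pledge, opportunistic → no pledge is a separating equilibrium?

215

Under separation: pledge → committed (pays 300); no pledge → opportunistic (pays 117).
Opportunistic: 117 − 40 = 77 ≥ 300 − 334 = -34. Holds regardless of c. ✓
Committed: 300 − c ≥ 117 − 32, so c ≤ 300 − 85 = 215.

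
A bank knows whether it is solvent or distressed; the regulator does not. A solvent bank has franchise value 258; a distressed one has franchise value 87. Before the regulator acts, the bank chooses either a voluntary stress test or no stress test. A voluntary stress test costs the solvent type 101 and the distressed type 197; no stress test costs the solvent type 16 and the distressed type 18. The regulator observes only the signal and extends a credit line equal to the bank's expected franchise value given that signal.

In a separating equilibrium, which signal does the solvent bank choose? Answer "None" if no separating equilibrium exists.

Try solvent → stress test, distressed → no stress test:
  Under separation the regulator infers type exactly: stress test → solvent (pays 258), no stress test → distressed (pays 87).
  Solvent: stress test gives 258 − 101 = 157; no stress test gives 87 − 16 = 71. No deviation. ✓
  Distressed: no stress test gives 87 − 18 = 69; stress test gives 258 − 197 = 61. No deviation. ✓
Both hold — the solvent type sends stress test.

stress test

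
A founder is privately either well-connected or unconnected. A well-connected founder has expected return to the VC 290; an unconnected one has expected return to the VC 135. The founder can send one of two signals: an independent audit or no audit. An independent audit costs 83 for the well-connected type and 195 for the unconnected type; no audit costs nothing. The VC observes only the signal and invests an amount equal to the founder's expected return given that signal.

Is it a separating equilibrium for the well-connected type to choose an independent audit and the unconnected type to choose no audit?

If types separate, audit earns payment 290 and no audit earns 135.
Well-connected: audit gives 290 − 83 = 207; no audit gives 135 − 0 = 135. No deviation. ✓
Unconnected: no audit gives 135 − 0 = 135; audit gives 290 − 195 = 95. No deviation. ✓
Neither type gains from mimicking the other.

Yes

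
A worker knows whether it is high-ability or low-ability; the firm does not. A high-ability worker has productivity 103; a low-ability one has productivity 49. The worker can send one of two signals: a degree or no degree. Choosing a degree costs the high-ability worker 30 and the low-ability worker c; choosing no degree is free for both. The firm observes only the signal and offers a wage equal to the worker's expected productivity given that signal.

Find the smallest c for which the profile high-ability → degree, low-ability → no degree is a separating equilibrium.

Under separation: degree → high-ability (pays 103); no degree → low-ability (pays 49).
High-ability: 103 − 30 = 73 ≥ 49 − 0 = 49. Holds regardless of c. ✓
Low-ability: 49 − 0 ≥ 103 − c, so c ≥ 103 − 49 = 54.

54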